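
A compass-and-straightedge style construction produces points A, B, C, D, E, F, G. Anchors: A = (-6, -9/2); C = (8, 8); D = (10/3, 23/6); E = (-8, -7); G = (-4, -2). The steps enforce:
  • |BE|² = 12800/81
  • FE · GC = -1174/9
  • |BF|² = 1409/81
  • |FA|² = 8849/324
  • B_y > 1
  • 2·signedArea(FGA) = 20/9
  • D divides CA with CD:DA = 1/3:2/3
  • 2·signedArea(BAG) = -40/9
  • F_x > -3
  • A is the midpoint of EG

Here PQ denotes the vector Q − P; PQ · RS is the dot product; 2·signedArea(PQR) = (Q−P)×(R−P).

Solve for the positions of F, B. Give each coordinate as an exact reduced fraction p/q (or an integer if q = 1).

1. F_x = -20/9  [FE · GC = -1174/9 ∩ 2·signedArea(FGA) = 20/9]
2. F_y = -8/9  [FE · GC = -1174/9 ∩ 2·signedArea(FGA) = 20/9]
   → F = (-20/9, -8/9)
3. B_x = 8/9  [line -5/2·x + 2·y + -14/9 = 0 ∩ |BF|² = 1409/81]
4. B_y = 17/9  [line -5/2·x + 2·y + -14/9 = 0 ∩ |BF|² = 1409/81]
   → B = (8/9, 17/9)

B = (8/9, 17/9)
F = (-20/9, -8/9)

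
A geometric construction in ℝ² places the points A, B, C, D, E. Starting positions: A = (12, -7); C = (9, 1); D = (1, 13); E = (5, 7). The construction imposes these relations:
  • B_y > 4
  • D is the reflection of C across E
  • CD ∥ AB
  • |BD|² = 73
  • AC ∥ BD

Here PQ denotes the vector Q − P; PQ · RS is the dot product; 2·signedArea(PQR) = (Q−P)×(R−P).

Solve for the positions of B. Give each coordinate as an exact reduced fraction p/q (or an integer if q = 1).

B = (4, 5)

1. B_x = 4  [AC ∥ BD ∩ CD ∥ AB]
2. B_y = 5  [AC ∥ BD ∩ CD ∥ AB]
   → B = (4, 5)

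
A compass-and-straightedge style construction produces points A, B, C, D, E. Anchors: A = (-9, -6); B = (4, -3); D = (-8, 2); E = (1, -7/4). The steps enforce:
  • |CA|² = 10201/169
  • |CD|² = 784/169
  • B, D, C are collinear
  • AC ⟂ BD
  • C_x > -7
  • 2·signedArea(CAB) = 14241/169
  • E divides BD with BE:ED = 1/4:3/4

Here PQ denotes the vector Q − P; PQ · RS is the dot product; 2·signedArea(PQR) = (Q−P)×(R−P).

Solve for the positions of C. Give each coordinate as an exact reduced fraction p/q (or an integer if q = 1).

1. C_x = -1016/169  [B, D, C are collinear ∩ AC ⟂ BD]
2. C_y = 198/169  [B, D, C are collinear ∩ AC ⟂ BD]
   → C = (-1016/169, 198/169)

C = (-1016/169, 198/169)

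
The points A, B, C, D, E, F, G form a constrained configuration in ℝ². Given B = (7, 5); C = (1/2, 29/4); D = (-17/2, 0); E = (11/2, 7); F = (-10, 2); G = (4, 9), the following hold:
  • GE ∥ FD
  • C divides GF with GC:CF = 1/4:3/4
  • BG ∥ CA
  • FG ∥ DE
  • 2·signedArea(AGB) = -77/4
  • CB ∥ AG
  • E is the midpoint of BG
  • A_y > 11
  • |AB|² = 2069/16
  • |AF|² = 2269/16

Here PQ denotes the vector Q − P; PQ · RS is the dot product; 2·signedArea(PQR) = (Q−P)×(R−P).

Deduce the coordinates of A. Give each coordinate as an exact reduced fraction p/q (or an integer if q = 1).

A = (-5/2, 45/4)

1. A_x = -5/2  [CB ∥ AG ∩ BG ∥ CA]
2. A_y = 45/4  [CB ∥ AG ∩ BG ∥ CA]
   → A = (-5/2, 45/4)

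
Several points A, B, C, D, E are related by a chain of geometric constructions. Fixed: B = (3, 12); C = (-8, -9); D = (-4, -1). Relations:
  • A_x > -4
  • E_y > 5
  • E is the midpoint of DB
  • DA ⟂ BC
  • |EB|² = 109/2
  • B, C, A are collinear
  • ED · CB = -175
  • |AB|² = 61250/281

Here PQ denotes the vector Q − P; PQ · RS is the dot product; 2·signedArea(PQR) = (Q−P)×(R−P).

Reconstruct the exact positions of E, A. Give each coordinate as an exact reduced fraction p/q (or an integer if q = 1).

1. E_x = -1/2  [E is the midpoint of DB]
2. E_y = 11/2  [E is the midpoint of DB]
   → E = (-1/2, 11/2)
3. A_x = -1082/281  [B, C, A are collinear ∩ DA ⟂ BC]
4. A_y = -303/281  [B, C, A are collinear ∩ DA ⟂ BC]
   → A = (-1082/281, -303/281)

A = (-1082/281, -303/281)
E = (-1/2, 11/2)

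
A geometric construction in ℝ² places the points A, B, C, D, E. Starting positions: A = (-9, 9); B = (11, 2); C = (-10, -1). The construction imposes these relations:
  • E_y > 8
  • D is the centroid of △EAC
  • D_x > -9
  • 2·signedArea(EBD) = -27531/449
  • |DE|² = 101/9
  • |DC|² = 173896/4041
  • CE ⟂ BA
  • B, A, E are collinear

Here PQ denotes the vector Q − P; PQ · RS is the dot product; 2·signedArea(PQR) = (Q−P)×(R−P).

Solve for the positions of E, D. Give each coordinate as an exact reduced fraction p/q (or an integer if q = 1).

D = (-11572/1347, 7283/1347)
E = (-3041/449, 3691/449)

1. E_x = -3041/449  [B, A, E are collinear ∩ CE ⟂ BA]
2. E_y = 3691/449  [B, A, E are collinear ∩ CE ⟂ BA]
   → E = (-3041/449, 3691/449)
3. D_x = -11572/1347  [D is the centroid of △EAC]
4. D_y = 7283/1347  [D is the centroid of △EAC]
   → D = (-11572/1347, 7283/1347)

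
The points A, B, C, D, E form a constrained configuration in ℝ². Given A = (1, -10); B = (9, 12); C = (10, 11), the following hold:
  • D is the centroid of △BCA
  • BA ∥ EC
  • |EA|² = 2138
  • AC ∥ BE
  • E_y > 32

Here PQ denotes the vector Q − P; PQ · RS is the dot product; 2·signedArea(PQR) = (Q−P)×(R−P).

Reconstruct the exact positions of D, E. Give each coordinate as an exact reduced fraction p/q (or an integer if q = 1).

1. D_x = 20/3  [D is the centroid of △BCA]
2. D_y = 13/3  [D is the centroid of △BCA]
   → D = (20/3, 13/3)
3. E_x = 18  [BA ∥ EC ∩ AC ∥ BE]
4. E_y = 33  [BA ∥ EC ∩ AC ∥ BE]
   → E = (18, 33)

D = (20/3, 13/3)
E = (18, 33)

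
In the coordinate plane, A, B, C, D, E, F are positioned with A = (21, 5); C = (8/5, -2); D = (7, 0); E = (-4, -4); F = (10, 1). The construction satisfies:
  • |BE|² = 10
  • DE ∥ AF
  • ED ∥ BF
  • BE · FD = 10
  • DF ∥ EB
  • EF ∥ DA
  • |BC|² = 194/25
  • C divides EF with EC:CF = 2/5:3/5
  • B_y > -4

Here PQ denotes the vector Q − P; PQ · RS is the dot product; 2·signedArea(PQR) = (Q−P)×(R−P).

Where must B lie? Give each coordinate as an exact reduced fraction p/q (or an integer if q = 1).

B = (-1, -3)

1. B_x = -1  [ED ∥ BF ∩ DF ∥ EB]
2. B_y = -3  [ED ∥ BF ∩ DF ∥ EB]
   → B = (-1, -3)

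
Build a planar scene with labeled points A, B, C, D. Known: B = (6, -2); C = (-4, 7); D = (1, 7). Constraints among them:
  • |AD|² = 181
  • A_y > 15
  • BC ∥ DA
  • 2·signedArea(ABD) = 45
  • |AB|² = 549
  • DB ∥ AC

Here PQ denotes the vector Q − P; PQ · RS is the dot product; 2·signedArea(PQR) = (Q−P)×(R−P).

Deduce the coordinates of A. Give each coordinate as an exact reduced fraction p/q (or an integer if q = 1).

1. A_x = -9  [DB ∥ AC ∩ BC ∥ DA]
2. A_y = 16  [DB ∥ AC ∩ BC ∥ DA]
   → A = (-9, 16)

A = (-9, 16)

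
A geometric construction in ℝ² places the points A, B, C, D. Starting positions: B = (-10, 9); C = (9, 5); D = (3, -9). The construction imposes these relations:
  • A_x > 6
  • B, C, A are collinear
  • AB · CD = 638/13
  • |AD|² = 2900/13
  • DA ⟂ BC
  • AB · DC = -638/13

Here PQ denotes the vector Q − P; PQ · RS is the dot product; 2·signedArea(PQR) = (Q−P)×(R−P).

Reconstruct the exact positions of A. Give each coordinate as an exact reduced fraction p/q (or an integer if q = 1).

A = (79/13, 73/13)

1. A_x = 79/13  [B, C, A are collinear ∩ DA ⟂ BC]
2. A_y = 73/13  [B, C, A are collinear ∩ DA ⟂ BC]
   → A = (79/13, 73/13)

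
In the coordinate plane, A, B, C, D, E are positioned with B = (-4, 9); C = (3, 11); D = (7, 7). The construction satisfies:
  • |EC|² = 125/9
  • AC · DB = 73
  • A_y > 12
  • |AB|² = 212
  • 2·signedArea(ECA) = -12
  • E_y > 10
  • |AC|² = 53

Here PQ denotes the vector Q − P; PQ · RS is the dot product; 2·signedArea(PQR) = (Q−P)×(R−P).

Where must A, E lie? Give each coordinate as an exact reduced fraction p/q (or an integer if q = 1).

1. A_x = 10  [line 11·x + -2·y + -84 = 0 ∩ |AB|² = 212]
2. A_y = 13  [line 11·x + -2·y + -84 = 0 ∩ |AB|² = 212]
   → A = (10, 13)
3. E_x = 20/3  [line -2·x + 7·y + -59 = 0 ∩ |EC|² = 125/9]
4. E_y = 31/3  [line -2·x + 7·y + -59 = 0 ∩ |EC|² = 125/9]
   → E = (20/3, 31/3)

A = (10, 13)
E = (20/3, 31/3)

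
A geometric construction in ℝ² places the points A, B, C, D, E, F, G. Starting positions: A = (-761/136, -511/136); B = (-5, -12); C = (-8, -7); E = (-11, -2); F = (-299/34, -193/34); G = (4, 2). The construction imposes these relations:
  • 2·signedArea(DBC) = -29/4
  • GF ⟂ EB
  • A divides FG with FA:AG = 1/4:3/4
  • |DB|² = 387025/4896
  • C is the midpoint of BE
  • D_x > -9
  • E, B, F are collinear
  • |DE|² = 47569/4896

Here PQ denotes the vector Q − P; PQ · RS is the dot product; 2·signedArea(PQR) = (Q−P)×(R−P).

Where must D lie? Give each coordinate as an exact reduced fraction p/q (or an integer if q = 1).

1. D_x = -1151/136  [line -5·x + -3·y + -215/4 = 0 ∩ |DE|² = 47569/4896]
2. D_y = -1555/408  [line -5·x + -3·y + -215/4 = 0 ∩ |DE|² = 47569/4896]
   → D = (-1151/136, -1555/408)

D = (-1151/136, -1555/408)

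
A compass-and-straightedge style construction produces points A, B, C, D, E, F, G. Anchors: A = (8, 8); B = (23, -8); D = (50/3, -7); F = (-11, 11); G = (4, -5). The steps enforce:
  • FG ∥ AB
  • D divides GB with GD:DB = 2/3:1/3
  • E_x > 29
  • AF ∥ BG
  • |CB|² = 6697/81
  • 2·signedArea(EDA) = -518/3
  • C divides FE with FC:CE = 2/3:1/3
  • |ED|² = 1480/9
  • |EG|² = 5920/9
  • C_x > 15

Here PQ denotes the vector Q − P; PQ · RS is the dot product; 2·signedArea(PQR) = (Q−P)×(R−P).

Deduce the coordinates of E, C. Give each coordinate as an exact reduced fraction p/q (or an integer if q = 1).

1. E_x = 88/3  [line -15·x + -26/3·y + 362 = 0 ∩ |ED|² = 1480/9]
2. E_y = -9  [line -15·x + -26/3·y + 362 = 0 ∩ |ED|² = 1480/9]
   → E = (88/3, -9)
3. C_x = 143/9  [C divides FE with FC:CE = 2/3:1/3]
4. C_y = -7/3  [C divides FE with FC:CE = 2/3:1/3]
   → C = (143/9, -7/3)

C = (143/9, -7/3)
E = (88/3, -9)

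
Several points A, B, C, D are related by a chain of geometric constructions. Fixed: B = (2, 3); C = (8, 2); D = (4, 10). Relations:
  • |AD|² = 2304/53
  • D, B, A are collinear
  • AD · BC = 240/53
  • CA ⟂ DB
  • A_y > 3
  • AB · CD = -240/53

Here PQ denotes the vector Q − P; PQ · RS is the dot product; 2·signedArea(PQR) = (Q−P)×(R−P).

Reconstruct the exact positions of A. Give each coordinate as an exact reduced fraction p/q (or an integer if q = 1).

1. A_x = 116/53  [D, B, A are collinear ∩ CA ⟂ DB]
2. A_y = 194/53  [D, B, A are collinear ∩ CA ⟂ DB]
   → A = (116/53, 194/53)

A = (116/53, 194/53)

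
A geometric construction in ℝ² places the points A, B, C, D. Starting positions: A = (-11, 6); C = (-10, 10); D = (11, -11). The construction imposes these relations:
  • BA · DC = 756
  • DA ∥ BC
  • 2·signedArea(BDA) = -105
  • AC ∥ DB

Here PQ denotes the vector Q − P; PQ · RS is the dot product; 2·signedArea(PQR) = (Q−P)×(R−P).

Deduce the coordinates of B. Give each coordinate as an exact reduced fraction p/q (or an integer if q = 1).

1. B_x = 12  [DA ∥ BC ∩ AC ∥ DB]
2. B_y = -7  [DA ∥ BC ∩ AC ∥ DB]
   → B = (12, -7)

B = (12, -7)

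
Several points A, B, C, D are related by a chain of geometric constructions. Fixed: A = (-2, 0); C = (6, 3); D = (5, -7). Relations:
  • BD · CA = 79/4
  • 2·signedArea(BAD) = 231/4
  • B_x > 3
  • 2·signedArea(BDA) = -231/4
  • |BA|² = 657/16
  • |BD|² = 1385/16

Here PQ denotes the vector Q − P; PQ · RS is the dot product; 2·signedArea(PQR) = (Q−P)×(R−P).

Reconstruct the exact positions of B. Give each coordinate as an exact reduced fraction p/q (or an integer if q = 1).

1. B_x = 4  [2·signedArea(BDA) = -231/4 ∩ BD · CA = 79/4]
2. B_y = 9/4  [2·signedArea(BDA) = -231/4 ∩ BD · CA = 79/4]
   → B = (4, 9/4)

B = (4, 9/4)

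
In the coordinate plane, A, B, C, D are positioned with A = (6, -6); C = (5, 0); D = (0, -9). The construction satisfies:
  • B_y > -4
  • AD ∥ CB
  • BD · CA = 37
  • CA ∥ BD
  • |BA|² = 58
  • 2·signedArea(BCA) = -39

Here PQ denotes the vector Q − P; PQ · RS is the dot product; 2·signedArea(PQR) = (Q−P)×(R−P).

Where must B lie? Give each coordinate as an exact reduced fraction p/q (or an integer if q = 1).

1. B_x = -1  [CA ∥ BD ∩ AD ∥ CB]
2. B_y = -3  [CA ∥ BD ∩ AD ∥ CB]
   → B = (-1, -3)

B = (-1, -3)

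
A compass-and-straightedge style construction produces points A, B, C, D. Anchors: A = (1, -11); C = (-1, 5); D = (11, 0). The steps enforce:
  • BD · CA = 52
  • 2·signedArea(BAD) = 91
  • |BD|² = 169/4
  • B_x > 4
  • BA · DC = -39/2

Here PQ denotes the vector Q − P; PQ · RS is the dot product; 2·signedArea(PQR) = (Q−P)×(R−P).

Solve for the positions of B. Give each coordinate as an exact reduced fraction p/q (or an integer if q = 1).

B = (5, 5/2)

1. B_x = 5  [BA · DC = -39/2 ∩ BD · CA = 52]
2. B_y = 5/2  [BA · DC = -39/2 ∩ BD · CA = 52]
   → B = (5, 5/2)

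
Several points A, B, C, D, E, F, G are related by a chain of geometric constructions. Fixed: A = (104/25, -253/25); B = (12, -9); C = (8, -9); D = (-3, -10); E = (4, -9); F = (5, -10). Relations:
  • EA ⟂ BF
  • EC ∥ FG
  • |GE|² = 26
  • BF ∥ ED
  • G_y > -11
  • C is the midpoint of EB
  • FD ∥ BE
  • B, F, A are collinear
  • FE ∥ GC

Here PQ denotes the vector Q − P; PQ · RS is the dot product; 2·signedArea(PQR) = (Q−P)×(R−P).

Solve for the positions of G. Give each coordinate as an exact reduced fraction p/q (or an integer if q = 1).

G = (9, -10)

1. G_x = 9  [FE ∥ GC ∩ EC ∥ FG]
2. G_y = -10  [FE ∥ GC ∩ EC ∥ FG]
   → G = (9, -10)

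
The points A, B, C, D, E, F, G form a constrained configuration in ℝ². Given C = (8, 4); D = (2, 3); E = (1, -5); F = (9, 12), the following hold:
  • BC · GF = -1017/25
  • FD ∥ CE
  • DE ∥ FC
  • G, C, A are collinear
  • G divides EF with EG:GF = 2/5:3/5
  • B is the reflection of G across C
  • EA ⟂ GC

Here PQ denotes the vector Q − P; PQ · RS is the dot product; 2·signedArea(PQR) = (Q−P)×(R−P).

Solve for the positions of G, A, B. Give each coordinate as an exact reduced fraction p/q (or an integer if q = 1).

1. G_x = 21/5  [G divides EF with EG:GF = 2/5:3/5]
2. G_y = 9/5  [G divides EF with EG:GF = 2/5:3/5]
   → G = (21/5, 9/5)
3. A_x = -276/241  [G, C, A are collinear ∩ EA ⟂ GC]
4. A_y = -312/241  [G, C, A are collinear ∩ EA ⟂ GC]
   → A = (-276/241, -312/241)
5. B_x = 59/5  [B is the reflection of G across C]
6. B_y = 31/5  [B is the reflection of G across C]
   → B = (59/5, 31/5)

A = (-276/241, -312/241)
B = (59/5, 31/5)
G = (21/5, 9/5)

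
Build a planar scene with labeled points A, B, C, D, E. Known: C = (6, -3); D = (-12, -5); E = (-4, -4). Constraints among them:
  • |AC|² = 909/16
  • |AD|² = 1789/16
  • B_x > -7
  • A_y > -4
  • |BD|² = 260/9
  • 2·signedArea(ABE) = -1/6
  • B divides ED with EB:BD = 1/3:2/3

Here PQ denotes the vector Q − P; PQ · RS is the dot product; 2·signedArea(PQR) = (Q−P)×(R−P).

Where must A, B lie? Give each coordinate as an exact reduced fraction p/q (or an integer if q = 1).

A = (-3/2, -15/4)
B = (-20/3, -13/3)

1. B_x = -20/3  [B divides ED with EB:BD = 1/3:2/3]
2. B_y = -13/3  [B divides ED with EB:BD = 1/3:2/3]
   → B = (-20/3, -13/3)
3. A_x = -3/2  [line -1/3·x + 8/3·y + 19/2 = 0 ∩ |AD|² = 1789/16]
4. A_y = -15/4  [line -1/3·x + 8/3·y + 19/2 = 0 ∩ |AD|² = 1789/16]
   → A = (-3/2, -15/4)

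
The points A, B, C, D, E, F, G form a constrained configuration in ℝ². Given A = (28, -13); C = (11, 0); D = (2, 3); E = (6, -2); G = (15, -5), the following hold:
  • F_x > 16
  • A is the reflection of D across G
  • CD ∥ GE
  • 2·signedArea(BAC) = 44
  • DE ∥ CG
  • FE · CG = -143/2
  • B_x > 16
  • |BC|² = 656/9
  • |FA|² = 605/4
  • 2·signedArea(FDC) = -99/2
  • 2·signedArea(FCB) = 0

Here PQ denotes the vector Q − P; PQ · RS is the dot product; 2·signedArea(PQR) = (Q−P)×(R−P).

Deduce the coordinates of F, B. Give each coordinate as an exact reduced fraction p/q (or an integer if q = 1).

1. F_x = 17  [FE · CG = -143/2 ∩ 2·signedArea(FDC) = -99/2]
2. F_y = -15/2  [FE · CG = -143/2 ∩ 2·signedArea(FDC) = -99/2]
   → F = (17, -15/2)
3. B_x = 49/3  [2·signedArea(FCB) = 0 ∩ 2·signedArea(BAC) = 44]
4. B_y = -20/3  [2·signedArea(FCB) = 0 ∩ 2·signedArea(BAC) = 44]
   → B = (49/3, -20/3)

B = (49/3, -20/3)
F = (17, -15/2)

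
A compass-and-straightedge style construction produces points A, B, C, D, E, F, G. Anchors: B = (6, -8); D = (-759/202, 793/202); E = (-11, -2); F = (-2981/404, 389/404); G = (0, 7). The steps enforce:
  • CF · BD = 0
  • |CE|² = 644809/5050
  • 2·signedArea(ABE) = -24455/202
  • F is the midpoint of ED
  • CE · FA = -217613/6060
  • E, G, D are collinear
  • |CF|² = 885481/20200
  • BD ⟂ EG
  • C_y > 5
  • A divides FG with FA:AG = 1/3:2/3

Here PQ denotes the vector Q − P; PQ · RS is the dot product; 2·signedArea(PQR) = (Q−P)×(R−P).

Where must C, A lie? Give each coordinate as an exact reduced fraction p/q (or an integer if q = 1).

A = (-2981/606, 601/202)
C = (-2277/1010, 5207/1010)

1. C_x = -2277/1010  [line 1971/202·x + -2409/202·y + 16863/202 = 0 ∩ |CE|² = 644809/5050]
2. C_y = 5207/1010  [line 1971/202·x + -2409/202·y + 16863/202 = 0 ∩ |CE|² = 644809/5050]
   → C = (-2277/1010, 5207/1010)
3. A_x = -2981/606  [A divides FG with FA:AG = 1/3:2/3]
4. A_y = 601/202  [A divides FG with FA:AG = 1/3:2/3]
   → A = (-2981/606, 601/202)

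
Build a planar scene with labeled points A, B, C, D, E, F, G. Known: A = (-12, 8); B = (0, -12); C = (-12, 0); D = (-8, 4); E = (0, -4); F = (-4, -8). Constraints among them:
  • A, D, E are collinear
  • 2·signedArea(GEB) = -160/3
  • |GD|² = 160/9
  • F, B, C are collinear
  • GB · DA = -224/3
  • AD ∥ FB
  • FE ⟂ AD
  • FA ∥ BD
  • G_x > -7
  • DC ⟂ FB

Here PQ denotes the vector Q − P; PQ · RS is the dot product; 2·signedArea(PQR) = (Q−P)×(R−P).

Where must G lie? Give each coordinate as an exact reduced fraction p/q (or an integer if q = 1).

1. G_x = -20/3  [2·signedArea(GEB) = -160/3 ∩ GB · DA = -224/3]
2. G_y = 0  [2·signedArea(GEB) = -160/3 ∩ GB · DA = -224/3]
   → G = (-20/3, 0)

G = (-20/3, 0)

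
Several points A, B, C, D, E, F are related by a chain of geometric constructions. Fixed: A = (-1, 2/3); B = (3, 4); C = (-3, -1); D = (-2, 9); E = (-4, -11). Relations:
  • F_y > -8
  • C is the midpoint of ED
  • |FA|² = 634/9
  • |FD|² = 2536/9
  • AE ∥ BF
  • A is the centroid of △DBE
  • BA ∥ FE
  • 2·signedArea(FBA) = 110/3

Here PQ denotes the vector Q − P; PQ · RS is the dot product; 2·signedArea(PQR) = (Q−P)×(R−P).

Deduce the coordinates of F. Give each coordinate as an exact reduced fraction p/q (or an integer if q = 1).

F = (0, -23/3)

1. F_x = 0  [BA ∥ FE ∩ AE ∥ BF]
2. F_y = -23/3  [BA ∥ FE ∩ AE ∥ BF]
   → F = (0, -23/3)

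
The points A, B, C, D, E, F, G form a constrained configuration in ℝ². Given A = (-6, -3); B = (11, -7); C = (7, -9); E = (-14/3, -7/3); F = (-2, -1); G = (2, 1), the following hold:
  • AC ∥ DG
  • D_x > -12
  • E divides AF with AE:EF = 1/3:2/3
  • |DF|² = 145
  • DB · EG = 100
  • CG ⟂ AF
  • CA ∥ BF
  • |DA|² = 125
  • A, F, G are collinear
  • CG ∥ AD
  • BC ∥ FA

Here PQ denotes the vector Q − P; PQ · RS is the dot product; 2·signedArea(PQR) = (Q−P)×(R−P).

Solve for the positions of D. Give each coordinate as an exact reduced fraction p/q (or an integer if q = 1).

1. D_x = -11  [AC ∥ DG ∩ CG ∥ AD]
2. D_y = 7  [AC ∥ DG ∩ CG ∥ AD]
   → D = (-11, 7)

D = (-11, 7)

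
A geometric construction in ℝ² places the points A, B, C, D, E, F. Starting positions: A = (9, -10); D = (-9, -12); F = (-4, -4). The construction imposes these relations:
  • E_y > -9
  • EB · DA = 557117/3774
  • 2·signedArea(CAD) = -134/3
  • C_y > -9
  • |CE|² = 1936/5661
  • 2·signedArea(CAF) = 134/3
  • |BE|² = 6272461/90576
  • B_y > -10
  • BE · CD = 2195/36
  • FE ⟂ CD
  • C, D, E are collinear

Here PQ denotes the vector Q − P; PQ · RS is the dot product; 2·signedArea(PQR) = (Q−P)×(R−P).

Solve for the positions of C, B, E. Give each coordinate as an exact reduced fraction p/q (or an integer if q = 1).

1. C_x = -4/3  [2·signedArea(CAF) = 134/3 ∩ 2·signedArea(CAD) = -134/3]
2. C_y = -26/3  [2·signedArea(CAF) = 134/3 ∩ 2·signedArea(CAD) = -134/3]
   → C = (-4/3, -26/3)
3. E_x = -1176/629  [C, D, E are collinear ∩ FE ⟂ CD]
4. E_y = -5598/629  [C, D, E are collinear ∩ FE ⟂ CD]
   → E = (-1176/629, -5598/629)
5. B_x = 77/12  [BE · CD = 2195/36 ∩ EB · DA = 557117/3774]
6. B_y = -29/3  [BE · CD = 2195/36 ∩ EB · DA = 557117/3774]
   → B = (77/12, -29/3)

B = (77/12, -29/3)
C = (-4/3, -26/3)
E = (-1176/629, -5598/629)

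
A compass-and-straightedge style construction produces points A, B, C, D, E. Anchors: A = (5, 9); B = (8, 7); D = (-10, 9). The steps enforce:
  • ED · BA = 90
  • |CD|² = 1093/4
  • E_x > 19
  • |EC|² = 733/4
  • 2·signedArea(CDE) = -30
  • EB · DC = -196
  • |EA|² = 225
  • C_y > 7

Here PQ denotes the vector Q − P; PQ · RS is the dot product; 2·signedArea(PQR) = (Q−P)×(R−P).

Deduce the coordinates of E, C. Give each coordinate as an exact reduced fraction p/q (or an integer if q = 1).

1. E_x = 20  [line 3·x + -2·y + -42 = 0 ∩ |EA|² = 225]
2. E_y = 9  [line 3·x + -2·y + -42 = 0 ∩ |EA|² = 225]
   → E = (20, 9)
3. C_x = 13/2  [2·signedArea(CDE) = -30 ∩ EB · DC = -196]
4. C_y = 8  [2·signedArea(CDE) = -30 ∩ EB · DC = -196]
   → C = (13/2, 8)

C = (13/2, 8)
E = (20, 9)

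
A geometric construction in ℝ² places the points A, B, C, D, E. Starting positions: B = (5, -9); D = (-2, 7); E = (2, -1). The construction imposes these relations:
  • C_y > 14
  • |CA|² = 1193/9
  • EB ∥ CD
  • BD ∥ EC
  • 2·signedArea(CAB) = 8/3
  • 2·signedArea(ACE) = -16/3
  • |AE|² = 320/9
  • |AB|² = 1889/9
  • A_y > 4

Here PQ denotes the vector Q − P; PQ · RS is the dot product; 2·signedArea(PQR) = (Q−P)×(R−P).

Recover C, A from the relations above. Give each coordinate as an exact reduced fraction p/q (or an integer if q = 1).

A = (-2/3, 13/3)
C = (-5, 15)

1. C_x = -5  [EB ∥ CD ∩ BD ∥ EC]
2. C_y = 15  [EB ∥ CD ∩ BD ∥ EC]
   → C = (-5, 15)
3. A_x = -2/3  [2·signedArea(ACE) = -16/3 ∩ 2·signedArea(CAB) = 8/3]
4. A_y = 13/3  [2·signedArea(ACE) = -16/3 ∩ 2·signedArea(CAB) = 8/3]
   → A = (-2/3, 13/3)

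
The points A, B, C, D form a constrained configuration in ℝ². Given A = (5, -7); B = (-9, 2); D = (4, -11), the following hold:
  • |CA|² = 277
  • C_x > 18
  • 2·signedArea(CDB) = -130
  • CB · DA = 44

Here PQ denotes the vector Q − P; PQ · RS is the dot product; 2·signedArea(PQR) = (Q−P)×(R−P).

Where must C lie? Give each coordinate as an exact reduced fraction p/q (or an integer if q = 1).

1. C_x = 19  [2·signedArea(CDB) = -130 ∩ CB · DA = 44]
2. C_y = -16  [2·signedArea(CDB) = -130 ∩ CB · DA = 44]
   → C = (19, -16)

C = (19, -16)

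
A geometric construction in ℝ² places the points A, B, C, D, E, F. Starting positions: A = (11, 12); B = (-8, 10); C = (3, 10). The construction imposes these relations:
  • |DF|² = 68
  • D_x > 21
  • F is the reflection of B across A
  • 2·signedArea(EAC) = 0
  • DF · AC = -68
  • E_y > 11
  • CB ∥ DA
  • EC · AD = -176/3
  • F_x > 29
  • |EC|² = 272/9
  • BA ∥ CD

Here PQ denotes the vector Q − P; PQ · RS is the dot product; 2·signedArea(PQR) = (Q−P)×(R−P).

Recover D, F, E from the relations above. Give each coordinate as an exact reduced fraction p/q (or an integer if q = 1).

D = (22, 12)
E = (25/3, 34/3)
F = (30, 14)

1. D_x = 22  [CB ∥ DA ∩ BA ∥ CD]
2. D_y = 12  [CB ∥ DA ∩ BA ∥ CD]
   → D = (22, 12)
3. F_x = 30  [F is the reflection of B across A]
4. F_y = 14  [F is the reflection of B across A]
   → F = (30, 14)
5. E_x = 25/3  [2·signedArea(EAC) = 0 ∩ EC · AD = -176/3]
6. E_y = 34/3  [2·signedArea(EAC) = 0 ∩ EC · AD = -176/3]
   → E = (25/3, 34/3)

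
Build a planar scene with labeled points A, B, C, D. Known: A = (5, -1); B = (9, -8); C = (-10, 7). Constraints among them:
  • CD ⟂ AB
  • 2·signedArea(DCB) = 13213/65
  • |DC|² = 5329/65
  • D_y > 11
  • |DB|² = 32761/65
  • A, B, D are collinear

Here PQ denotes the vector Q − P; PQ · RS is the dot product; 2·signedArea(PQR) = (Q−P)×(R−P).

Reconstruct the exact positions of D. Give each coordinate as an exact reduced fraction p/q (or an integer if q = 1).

1. D_x = -139/65  [A, B, D are collinear ∩ CD ⟂ AB]
2. D_y = 747/65  [A, B, D are collinear ∩ CD ⟂ AB]
   → D = (-139/65, 747/65)

D = (-139/65, 747/65)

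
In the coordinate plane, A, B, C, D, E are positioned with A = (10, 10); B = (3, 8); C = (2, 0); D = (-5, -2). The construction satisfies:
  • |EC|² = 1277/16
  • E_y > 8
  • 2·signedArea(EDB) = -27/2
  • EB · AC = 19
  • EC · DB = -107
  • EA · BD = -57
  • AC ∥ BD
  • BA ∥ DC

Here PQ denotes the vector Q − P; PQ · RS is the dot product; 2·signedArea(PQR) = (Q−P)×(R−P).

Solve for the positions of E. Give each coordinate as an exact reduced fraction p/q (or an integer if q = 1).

1. E_x = 19/4  [EA · BD = -57 ∩ 2·signedArea(EDB) = -27/2]
2. E_y = 17/2  [EA · BD = -57 ∩ 2·signedArea(EDB) = -27/2]
   → E = (19/4, 17/2)

E = (19/4, 17/2)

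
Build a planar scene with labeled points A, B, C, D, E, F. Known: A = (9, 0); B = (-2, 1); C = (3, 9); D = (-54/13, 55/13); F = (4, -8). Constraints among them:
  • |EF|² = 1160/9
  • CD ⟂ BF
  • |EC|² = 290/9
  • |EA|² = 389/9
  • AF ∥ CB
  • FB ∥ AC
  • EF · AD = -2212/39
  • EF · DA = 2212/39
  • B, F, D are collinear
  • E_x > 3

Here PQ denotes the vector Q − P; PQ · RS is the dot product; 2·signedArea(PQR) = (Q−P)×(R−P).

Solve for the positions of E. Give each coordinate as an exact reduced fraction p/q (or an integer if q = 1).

1. E_x = 10/3  [line -171/13·x + 55/13·y + 1160/39 = 0 ∩ |EF|² = 1160/9]
2. E_y = 10/3  [line -171/13·x + 55/13·y + 1160/39 = 0 ∩ |EF|² = 1160/9]
   → E = (10/3, 10/3)

E = (10/3, 10/3)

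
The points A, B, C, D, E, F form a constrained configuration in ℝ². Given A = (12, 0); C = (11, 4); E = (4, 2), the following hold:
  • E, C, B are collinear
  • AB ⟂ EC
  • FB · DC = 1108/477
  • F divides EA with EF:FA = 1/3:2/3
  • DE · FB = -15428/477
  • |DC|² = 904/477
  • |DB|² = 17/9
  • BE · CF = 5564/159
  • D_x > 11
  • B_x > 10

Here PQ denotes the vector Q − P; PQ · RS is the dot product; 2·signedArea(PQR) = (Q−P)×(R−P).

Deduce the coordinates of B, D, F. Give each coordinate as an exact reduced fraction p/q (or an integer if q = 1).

1. B_x = 576/53  [E, C, B are collinear ∩ AB ⟂ EC]
2. B_y = 210/53  [E, C, B are collinear ∩ AB ⟂ EC]
   → B = (576/53, 210/53)
3. F_x = 20/3  [F divides EA with EF:FA = 1/3:2/3]
4. F_y = 4/3  [F divides EA with EF:FA = 1/3:2/3]
   → F = (20/3, 4/3)
5. D_x = 1795/159  [line -668/159·x + -418/159·y + 25952/477 = 0 ∩ |DC|² = 904/477]
6. D_y = 422/159  [line -668/159·x + -418/159·y + 25952/477 = 0 ∩ |DC|² = 904/477]
   → D = (1795/159, 422/159)

B = (576/53, 210/53)
D = (1795/159, 422/159)
F = (20/3, 4/3)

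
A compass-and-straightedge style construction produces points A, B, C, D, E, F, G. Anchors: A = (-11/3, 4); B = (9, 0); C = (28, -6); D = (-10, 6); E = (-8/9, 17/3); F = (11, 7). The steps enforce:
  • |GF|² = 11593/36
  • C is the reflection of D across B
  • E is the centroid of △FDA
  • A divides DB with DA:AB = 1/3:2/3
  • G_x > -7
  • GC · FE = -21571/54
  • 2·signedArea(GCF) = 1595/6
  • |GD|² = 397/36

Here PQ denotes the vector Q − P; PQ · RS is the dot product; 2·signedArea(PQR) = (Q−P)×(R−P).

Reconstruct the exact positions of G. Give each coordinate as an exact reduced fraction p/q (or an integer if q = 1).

1. G_x = -41/6  [GC · FE = -21571/54 ∩ 2·signedArea(GCF) = 1595/6]
2. G_y = 5  [GC · FE = -21571/54 ∩ 2·signedArea(GCF) = 1595/6]
   → G = (-41/6, 5)

G = (-41/6, 5)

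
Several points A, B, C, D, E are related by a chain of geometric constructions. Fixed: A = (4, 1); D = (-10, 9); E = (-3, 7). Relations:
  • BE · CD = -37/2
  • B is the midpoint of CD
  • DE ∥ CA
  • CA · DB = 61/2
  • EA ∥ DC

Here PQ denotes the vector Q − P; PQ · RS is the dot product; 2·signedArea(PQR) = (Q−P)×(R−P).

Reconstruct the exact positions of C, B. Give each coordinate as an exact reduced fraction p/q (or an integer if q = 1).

1. C_x = -3  [DE ∥ CA ∩ EA ∥ DC]
2. C_y = 3  [DE ∥ CA ∩ EA ∥ DC]
   → C = (-3, 3)
3. B_x = -13/2  [B is the midpoint of CD]
4. B_y = 6  [B is the midpoint of CD]
   → B = (-13/2, 6)

B = (-13/2, 6)
C = (-3, 3)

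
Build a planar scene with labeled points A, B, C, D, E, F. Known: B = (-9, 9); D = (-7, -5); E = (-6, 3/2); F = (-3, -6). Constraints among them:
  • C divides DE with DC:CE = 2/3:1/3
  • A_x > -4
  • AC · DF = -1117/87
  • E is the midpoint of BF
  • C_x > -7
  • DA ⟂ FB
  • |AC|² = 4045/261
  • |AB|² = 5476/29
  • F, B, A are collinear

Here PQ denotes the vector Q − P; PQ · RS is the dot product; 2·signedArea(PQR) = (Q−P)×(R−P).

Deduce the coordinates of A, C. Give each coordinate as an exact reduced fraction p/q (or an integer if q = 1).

1. A_x = -113/29  [F, B, A are collinear ∩ DA ⟂ FB]
2. A_y = -109/29  [F, B, A are collinear ∩ DA ⟂ FB]
   → A = (-113/29, -109/29)
3. C_x = -19/3  [C divides DE with DC:CE = 2/3:1/3]
4. C_y = -2/3  [C divides DE with DC:CE = 2/3:1/3]
   → C = (-19/3, -2/3)

A = (-113/29, -109/29)
C = (-19/3, -2/3)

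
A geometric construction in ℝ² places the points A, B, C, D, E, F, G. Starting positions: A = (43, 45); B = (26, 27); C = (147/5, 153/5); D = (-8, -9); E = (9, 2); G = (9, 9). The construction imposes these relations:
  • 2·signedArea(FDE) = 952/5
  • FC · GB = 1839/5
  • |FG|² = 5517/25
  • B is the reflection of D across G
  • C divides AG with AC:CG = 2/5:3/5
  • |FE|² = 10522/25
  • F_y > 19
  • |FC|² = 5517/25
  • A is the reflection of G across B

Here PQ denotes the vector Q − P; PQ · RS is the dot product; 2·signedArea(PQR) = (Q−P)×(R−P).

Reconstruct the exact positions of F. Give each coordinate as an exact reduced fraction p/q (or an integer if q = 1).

F = (96/5, 99/5)

1. F_x = 96/5  [2·signedArea(FDE) = 952/5 ∩ FC · GB = 1839/5]
2. F_y = 99/5  [2·signedArea(FDE) = 952/5 ∩ FC · GB = 1839/5]
   → F = (96/5, 99/5)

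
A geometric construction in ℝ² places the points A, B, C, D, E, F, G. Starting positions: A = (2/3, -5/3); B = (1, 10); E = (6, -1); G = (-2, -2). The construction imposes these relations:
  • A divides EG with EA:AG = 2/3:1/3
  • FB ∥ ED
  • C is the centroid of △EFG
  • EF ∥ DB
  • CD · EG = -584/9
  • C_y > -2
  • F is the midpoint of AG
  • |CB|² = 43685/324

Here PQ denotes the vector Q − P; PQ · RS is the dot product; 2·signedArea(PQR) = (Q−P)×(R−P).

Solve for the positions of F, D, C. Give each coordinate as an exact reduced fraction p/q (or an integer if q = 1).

1. F_x = -2/3  [F is the midpoint of AG]
2. F_y = -11/6  [F is the midpoint of AG]
   → F = (-2/3, -11/6)
3. D_x = 23/3  [EF ∥ DB ∩ FB ∥ ED]
4. D_y = 65/6  [EF ∥ DB ∩ FB ∥ ED]
   → D = (23/3, 65/6)
5. C_x = 10/9  [C is the centroid of △EFG]
6. C_y = -29/18  [C is the centroid of △EFG]
   → C = (10/9, -29/18)

C = (10/9, -29/18)
D = (23/3, 65/6)
F = (-2/3, -11/6)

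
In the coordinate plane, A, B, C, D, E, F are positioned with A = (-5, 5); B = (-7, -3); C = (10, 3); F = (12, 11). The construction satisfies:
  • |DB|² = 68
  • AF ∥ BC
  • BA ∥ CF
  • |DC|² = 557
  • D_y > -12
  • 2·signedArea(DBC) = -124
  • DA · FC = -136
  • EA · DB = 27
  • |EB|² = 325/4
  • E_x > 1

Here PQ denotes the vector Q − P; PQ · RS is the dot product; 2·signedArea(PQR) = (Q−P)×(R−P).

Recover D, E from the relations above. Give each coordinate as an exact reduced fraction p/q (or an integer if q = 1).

1. D_x = -9  [2·signedArea(DBC) = -124 ∩ DA · FC = -136]
2. D_y = -11  [2·signedArea(DBC) = -124 ∩ DA · FC = -136]
   → D = (-9, -11)
3. E_x = 3/2  [line -2·x + -8·y + 3 = 0 ∩ |EB|² = 325/4]
4. E_y = 0  [line -2·x + -8·y + 3 = 0 ∩ |EB|² = 325/4]
   → E = (3/2, 0)

D = (-9, -11)
E = (3/2, 0)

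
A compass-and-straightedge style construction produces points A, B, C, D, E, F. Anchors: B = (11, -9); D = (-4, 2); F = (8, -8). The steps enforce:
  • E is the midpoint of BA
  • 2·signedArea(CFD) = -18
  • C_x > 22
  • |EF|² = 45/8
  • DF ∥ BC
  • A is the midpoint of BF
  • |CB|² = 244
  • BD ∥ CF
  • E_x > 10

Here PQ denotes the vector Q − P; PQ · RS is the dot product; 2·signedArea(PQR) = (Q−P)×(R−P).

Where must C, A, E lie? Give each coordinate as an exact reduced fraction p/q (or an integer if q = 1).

1. C_x = 23  [BD ∥ CF ∩ DF ∥ BC]
2. C_y = -19  [BD ∥ CF ∩ DF ∥ BC]
   → C = (23, -19)
3. A_x = 19/2  [A is the midpoint of BF]
4. A_y = -17/2  [A is the midpoint of BF]
   → A = (19/2, -17/2)
5. E_x = 41/4  [E is the midpoint of BA]
6. E_y = -35/4  [E is the midpoint of BA]
   → E = (41/4, -35/4)

A = (19/2, -17/2)
C = (23, -19)
E = (41/4, -35/4)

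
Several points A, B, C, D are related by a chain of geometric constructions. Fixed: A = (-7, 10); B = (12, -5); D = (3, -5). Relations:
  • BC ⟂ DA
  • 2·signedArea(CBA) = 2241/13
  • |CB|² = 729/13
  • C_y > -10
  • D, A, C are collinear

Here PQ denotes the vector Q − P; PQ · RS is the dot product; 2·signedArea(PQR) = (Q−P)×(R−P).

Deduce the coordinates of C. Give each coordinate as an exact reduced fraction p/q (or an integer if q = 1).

1. C_x = 75/13  [D, A, C are collinear ∩ BC ⟂ DA]
2. C_y = -119/13  [D, A, C are collinear ∩ BC ⟂ DA]
   → C = (75/13, -119/13)

C = (75/13, -119/13)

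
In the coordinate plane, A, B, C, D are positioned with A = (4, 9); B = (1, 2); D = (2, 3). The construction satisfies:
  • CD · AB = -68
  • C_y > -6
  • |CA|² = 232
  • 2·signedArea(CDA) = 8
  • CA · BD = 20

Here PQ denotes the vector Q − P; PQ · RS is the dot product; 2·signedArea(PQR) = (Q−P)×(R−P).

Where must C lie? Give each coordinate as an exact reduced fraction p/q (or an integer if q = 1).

C = (-2, -5)

1. C_x = -2  [2·signedArea(CDA) = 8 ∩ CA · BD = 20]
2. C_y = -5  [2·signedArea(CDA) = 8 ∩ CA · BD = 20]
   → C = (-2, -5)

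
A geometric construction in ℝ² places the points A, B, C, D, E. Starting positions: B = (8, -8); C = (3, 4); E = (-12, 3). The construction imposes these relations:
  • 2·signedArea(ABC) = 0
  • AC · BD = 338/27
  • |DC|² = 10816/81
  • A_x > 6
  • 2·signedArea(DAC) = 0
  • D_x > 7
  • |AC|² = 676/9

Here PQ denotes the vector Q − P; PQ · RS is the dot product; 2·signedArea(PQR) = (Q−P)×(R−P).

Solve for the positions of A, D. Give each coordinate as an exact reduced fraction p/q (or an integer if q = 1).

A = (19/3, -4)
D = (67/9, -20/3)

1. A_x = 19/3  [line -12·x + -5·y + 56 = 0 ∩ |AC|² = 676/9]
2. A_y = -4  [line -12·x + -5·y + 56 = 0 ∩ |AC|² = 676/9]
   → A = (19/3, -4)
3. D_x = 67/9  [2·signedArea(DAC) = 0 ∩ AC · BD = 338/27]
4. D_y = -20/3  [2·signedArea(DAC) = 0 ∩ AC · BD = 338/27]
   → D = (67/9, -20/3)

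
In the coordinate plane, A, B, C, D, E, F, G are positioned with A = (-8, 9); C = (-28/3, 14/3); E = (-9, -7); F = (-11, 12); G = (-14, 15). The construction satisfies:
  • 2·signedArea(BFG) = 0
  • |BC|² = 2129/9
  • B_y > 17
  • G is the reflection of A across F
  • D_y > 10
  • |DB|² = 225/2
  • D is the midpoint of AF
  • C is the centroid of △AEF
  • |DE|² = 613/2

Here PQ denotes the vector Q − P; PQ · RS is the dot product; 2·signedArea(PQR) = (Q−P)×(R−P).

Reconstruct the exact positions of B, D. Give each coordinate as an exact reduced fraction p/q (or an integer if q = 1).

B = (-17, 18)
D = (-19/2, 21/2)

1. B_x = -17  [line -3·x + -3·y + 3 = 0 ∩ |BC|² = 2129/9]
2. B_y = 18  [line -3·x + -3·y + 3 = 0 ∩ |BC|² = 2129/9]
   → B = (-17, 18)
3. D_x = -19/2  [D is the midpoint of AF]
4. D_y = 21/2  [D is the midpoint of AF]
   → D = (-19/2, 21/2)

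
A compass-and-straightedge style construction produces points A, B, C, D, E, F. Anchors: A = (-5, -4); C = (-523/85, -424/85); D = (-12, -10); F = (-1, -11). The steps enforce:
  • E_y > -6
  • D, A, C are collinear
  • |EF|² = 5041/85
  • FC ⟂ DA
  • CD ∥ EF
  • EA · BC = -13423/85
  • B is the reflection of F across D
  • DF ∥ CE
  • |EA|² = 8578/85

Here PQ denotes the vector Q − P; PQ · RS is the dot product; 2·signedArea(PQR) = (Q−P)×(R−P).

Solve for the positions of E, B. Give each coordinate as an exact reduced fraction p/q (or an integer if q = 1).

B = (-23, -9)
E = (412/85, -509/85)

1. E_x = 412/85  [CD ∥ EF ∩ DF ∥ CE]
2. E_y = -509/85  [CD ∥ EF ∩ DF ∥ CE]
   → E = (412/85, -509/85)
3. B_x = -23  [B is the reflection of F across D]
4. B_y = -9  [B is the reflection of F across D]
   → B = (-23, -9)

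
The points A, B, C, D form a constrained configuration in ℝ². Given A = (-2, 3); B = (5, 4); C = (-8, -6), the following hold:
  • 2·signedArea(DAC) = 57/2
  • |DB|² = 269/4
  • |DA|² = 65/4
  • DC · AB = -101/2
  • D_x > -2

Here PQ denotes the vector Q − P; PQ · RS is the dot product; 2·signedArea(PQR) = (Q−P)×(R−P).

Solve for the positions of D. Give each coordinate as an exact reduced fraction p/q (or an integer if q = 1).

D = (-3/2, -1)

1. D_x = -3/2  [DC · AB = -101/2 ∩ 2·signedArea(DAC) = 57/2]
2. D_y = -1  [DC · AB = -101/2 ∩ 2·signedArea(DAC) = 57/2]
   → D = (-3/2, -1)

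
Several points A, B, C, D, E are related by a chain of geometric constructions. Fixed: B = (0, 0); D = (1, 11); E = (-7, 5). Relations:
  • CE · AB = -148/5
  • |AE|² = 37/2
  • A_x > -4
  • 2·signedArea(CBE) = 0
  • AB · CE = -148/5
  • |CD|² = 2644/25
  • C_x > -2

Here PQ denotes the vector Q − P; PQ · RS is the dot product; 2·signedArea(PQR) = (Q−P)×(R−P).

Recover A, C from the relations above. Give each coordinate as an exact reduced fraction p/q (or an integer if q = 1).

A = (-7/2, 5/2)
C = (-7/5, 1)

1. C_x = -7/5  [line -5·x + -7·y + 0 = 0 ∩ |CD|² = 2644/25]
2. C_y = 1  [line -5·x + -7·y + 0 = 0 ∩ |CD|² = 2644/25]
   → C = (-7/5, 1)
3. A_x = -7/2  [line 28/5·x + -4·y + 148/5 = 0 ∩ |AE|² = 37/2]
4. A_y = 5/2  [line 28/5·x + -4·y + 148/5 = 0 ∩ |AE|² = 37/2]
   → A = (-7/2, 5/2)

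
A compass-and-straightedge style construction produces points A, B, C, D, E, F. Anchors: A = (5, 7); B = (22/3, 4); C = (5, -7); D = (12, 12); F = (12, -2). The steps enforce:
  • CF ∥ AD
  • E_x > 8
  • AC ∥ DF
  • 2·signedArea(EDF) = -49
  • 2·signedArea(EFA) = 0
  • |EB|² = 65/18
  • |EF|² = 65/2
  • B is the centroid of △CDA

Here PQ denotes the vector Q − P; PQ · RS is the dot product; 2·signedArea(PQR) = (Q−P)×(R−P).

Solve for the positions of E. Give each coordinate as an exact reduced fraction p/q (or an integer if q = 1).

E = (17/2, 5/2)

1. E_x = 17/2  [2·signedArea(EFA) = 0 ∩ 2·signedArea(EDF) = -49]
2. E_y = 5/2  [2·signedArea(EFA) = 0 ∩ 2·signedArea(EDF) = -49]
   → E = (17/2, 5/2)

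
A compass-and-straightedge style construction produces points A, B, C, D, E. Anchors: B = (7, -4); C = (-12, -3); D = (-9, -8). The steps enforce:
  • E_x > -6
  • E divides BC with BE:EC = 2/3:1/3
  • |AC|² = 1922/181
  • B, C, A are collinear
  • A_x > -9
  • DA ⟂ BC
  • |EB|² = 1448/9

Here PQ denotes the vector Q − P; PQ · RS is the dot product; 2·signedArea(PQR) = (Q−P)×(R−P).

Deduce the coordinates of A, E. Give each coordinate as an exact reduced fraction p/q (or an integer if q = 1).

A = (-1583/181, -574/181)
E = (-17/3, -10/3)

1. A_x = -1583/181  [B, C, A are collinear ∩ DA ⟂ BC]
2. A_y = -574/181  [B, C, A are collinear ∩ DA ⟂ BC]
   → A = (-1583/181, -574/181)
3. E_x = -17/3  [E divides BC with BE:EC = 2/3:1/3]
4. E_y = -10/3  [E divides BC with BE:EC = 2/3:1/3]
   → E = (-17/3, -10/3)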